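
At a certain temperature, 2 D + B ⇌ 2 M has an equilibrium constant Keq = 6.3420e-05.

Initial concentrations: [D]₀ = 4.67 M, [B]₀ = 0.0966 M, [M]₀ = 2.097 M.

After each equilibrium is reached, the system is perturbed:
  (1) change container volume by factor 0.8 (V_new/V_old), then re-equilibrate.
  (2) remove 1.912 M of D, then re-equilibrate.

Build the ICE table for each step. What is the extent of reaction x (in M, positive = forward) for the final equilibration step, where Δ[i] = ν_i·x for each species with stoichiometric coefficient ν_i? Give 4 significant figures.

x = -0.008803 M

Q₀ = 2.087 vs Keq = 6.3420e-05 ⇒ Q>K, reverse
Step 1:
                    D           B           M
  I              4.67      0.0966       2.097
  C             2.041        1.02      -2.041
  E             6.711       1.117     0.05648
  solve Keq expr → x = -1.02; check Q = 6.3420e-05
Then change container volume by factor 0.8 (V_new/V_old).
Step 2:
                    D           B           M
  I             8.388       1.396      0.0706
  C         -0.008141   -0.004071    0.008141
  E              8.38       1.392     0.07874
  solve Keq expr → x = 0.004071; check Q = 6.3420e-05
Then remove 1.912 M of D.
Step 3:
                    D           B           M
  I             6.468       1.392     0.07874
  C           0.01761    0.008803    -0.01761
  E             6.486       1.401     0.06113
  solve Keq expr → x = -0.008803; check Q = 6.3420e-05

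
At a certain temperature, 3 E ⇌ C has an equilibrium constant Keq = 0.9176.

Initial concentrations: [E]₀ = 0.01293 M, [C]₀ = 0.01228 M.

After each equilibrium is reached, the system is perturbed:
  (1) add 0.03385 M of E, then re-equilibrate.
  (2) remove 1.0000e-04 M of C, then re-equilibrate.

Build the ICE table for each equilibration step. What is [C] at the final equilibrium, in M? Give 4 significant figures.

Q₀ = 5681 vs Keq = 0.9176 ⇒ Q>K, reverse
Step 1:
                  E         C
  Initial   0.01293   0.01228
  Change    0.03651  -0.01217
  Equil     0.04944 1.1087e-04
  solve Keq expr → x = -0.01217; check Q = 0.9176
Then add 0.03385 M of E.
Step 2:
                  E         C
  Initial   0.08329 1.1087e-04
  Change  -0.001191 3.9686e-04
  Equil      0.0821 5.0773e-04
  solve Keq expr → x = 3.9686e-04; check Q = 0.9176
Then remove 1.0000e-04 M of C.
Step 3:
                  E         C
  Initial    0.0821 4.0773e-04
  Change  -2.8423e-04 9.4745e-05
  Equil     0.08181 5.0247e-04
  solve Keq expr → x = 9.4745e-05; check Q = 0.9176

[C]_eq = 5.0247e-04 M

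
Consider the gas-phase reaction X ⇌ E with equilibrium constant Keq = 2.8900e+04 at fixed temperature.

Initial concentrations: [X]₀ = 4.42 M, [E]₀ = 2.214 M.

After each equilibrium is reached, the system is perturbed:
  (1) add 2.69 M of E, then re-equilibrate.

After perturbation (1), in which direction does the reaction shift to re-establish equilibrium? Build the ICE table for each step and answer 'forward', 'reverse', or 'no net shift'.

Q₀ = 0.5009 vs Keq = 2.8900e+04 ⇒ Q<K, forward
Step 1:
                   X          E
  I             4.42      2.214
  C            -4.42       4.42
  E       2.2954e-04      6.634
  solve Keq expr → x = 4.42; check Q = 2.8900e+04
Then add 2.69 M of E.
Step 2:
                   X          E
  I       2.2954e-04      9.324
  C       9.3076e-05 -9.3076e-05
  E       3.2262e-04      9.324
  solve Keq expr → x = -9.3076e-05; check Q = 2.8900e+04

Direction: reverse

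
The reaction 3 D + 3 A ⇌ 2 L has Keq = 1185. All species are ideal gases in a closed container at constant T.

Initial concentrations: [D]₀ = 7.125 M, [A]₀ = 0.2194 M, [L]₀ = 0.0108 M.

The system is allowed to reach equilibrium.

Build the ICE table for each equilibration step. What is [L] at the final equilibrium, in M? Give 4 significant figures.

Q₀ = 3.0534e-05 vs Keq = 1185 ⇒ Q<K, forward
Step 1:
                   D          A          L
  Initial      7.125     0.2194     0.0108
  Change     -0.2155    -0.2155     0.1436
  Equil         6.91   0.003937     0.1544
  solve Keq expr → x = 0.07182; check Q = 1185

[L]_eq = 0.1544 M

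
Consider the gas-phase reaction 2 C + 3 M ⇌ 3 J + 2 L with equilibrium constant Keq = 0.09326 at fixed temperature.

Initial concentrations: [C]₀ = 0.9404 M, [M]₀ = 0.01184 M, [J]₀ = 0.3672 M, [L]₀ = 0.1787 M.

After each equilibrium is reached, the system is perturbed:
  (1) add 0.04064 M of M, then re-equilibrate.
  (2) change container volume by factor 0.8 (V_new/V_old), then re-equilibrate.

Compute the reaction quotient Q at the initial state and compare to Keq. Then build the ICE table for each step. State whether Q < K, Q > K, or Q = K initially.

Q₀ = 1077; Q > K (proceeds reverse)

Q₀ = 1077 vs Keq = 0.09326 ⇒ Q>K, reverse
Step 1:
                   C          M          J          L
  Initial     0.9404    0.01184     0.3672     0.1787
  Change     0.07447     0.1117    -0.1117   -0.07447
  Equil        1.015     0.1236     0.2555     0.1042
  solve Keq expr → x = -0.03724; check Q = 0.09326
Then add 0.04064 M of M.
Step 2:
                   C          M          J          L
  Initial      1.015     0.1642     0.2555     0.1042
  Change    -0.01288   -0.01933    0.01933    0.01288
  Equil        1.002     0.1449     0.2748     0.1171
  solve Keq expr → x = 0.006442; check Q = 0.09326
Then change container volume by factor 0.8 (V_new/V_old).
Step 3:
                   C          M          J          L
  Initial      1.252     0.1811     0.3435     0.1464
  Change           0          0          0          0
  Equil        1.252     0.1811     0.3435     0.1464
  solve Keq expr → x = 0; check Q = 0.09326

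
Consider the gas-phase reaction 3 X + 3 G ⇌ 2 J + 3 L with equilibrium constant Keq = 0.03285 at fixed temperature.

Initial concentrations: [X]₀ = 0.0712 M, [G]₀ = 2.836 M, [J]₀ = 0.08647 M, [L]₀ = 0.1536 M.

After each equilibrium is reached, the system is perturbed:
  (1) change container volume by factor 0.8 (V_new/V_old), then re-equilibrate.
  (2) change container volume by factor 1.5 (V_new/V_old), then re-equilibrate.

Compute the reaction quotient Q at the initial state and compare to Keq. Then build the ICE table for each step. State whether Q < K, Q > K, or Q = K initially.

Q₀ = 0.003291 vs Keq = 0.03285 ⇒ Q<K, forward
Step 1:
                   X          G          J          L
  Initial     0.0712      2.836    0.08647     0.1536
  Change    -0.02677   -0.02677    0.01785    0.02677
  Equil      0.04443      2.809     0.1043     0.1804
  solve Keq expr → x = 0.008924; check Q = 0.03285
Then change container volume by factor 0.8 (V_new/V_old).
Step 2:
                   X          G          J          L
  Initial    0.05553      3.512     0.1304     0.2255
  Change   -0.002801  -0.002801   0.001867   0.002801
  Equil      0.05273      3.509     0.1323     0.2283
  solve Keq expr → x = 9.3371e-04; check Q = 0.03285
Then change container volume by factor 1.5 (V_new/V_old).
Step 3:
                   X          G          J          L
  Initial    0.03516      2.339    0.08818     0.1522
  Change    0.003437   0.003437  -0.002292  -0.003437
  Equil      0.03859      2.343    0.08589     0.1487
  solve Keq expr → x = -0.001146; check Q = 0.03285

Q₀ = 0.003291; Q < K (proceeds forward)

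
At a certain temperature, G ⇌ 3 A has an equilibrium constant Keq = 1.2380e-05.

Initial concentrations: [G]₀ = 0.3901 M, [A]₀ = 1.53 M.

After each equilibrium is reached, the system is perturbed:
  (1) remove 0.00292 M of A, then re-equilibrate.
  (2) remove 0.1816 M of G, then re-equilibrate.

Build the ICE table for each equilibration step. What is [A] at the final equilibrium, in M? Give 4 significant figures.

[A]_eq = 0.02064 M

Q₀ = 9.181 vs Keq = 1.2380e-05 ⇒ Q>K, reverse
Step 1:
                    G           A
  init         0.3901        1.53
  Δ            0.5026      -1.508
  eq           0.8927     0.02227
  solve Keq expr → x = -0.5026; check Q = 1.2380e-05
Then remove 0.00292 M of A.
Step 2:
                    G           A
  init         0.8927     0.01935
  Δ       -9.7064e-04    0.002912
  eq           0.8917     0.02227
  solve Keq expr → x = 9.7064e-04; check Q = 1.2380e-05
Then remove 0.1816 M of G.
Step 3:
                    G           A
  init         0.7101     0.02227
  Δ        5.4079e-04   -0.001622
  eq           0.7106     0.02064
  solve Keq expr → x = -5.4079e-04; check Q = 1.2380e-05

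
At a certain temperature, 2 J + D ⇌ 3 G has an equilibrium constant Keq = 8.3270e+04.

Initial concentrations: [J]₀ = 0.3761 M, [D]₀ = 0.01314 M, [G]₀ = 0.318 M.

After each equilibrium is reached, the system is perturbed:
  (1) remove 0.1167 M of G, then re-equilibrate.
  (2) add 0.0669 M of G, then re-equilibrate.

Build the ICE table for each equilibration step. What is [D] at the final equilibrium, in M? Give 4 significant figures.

[D]_eq = 2.8564e-06 M

Q₀ = 17.3 vs Keq = 8.3270e+04 ⇒ Q<K, forward
Step 1:
                    J           D           G
  I            0.3761     0.01314       0.318
  C          -0.02627    -0.01314     0.03941
  E            0.3498  4.4801e-06      0.3574
  solve Keq expr → x = 0.01314; check Q = 8.3270e+04
Then remove 0.1167 M of G.
Step 2:
                    J           D           G
  I            0.3498  4.4801e-06      0.2407
  C       -6.2227e-06 -3.1113e-06  9.3340e-06
  E            0.3498  1.3688e-06      0.2407
  solve Keq expr → x = 3.1113e-06; check Q = 8.3270e+04
Then add 0.0669 M of G.
Step 3:
                    J           D           G
  I            0.3498  1.3688e-06      0.3076
  C        2.9752e-06  1.4876e-06 -4.4628e-06
  E            0.3498  2.8564e-06      0.3076
  solve Keq expr → x = -1.4876e-06; check Q = 8.3270e+04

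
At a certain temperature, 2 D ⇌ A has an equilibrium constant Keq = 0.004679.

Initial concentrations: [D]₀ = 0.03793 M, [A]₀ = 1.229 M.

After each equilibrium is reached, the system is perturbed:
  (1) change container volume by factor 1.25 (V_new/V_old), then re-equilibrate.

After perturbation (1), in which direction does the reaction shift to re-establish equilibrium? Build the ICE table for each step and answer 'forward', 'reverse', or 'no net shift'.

Q₀ = 854.3 vs Keq = 0.004679 ⇒ Q>K, reverse
Step 1:
                   D          A
  init       0.03793      1.229
  Δ            2.402     -1.201
  eq            2.44    0.02786
  solve Keq expr → x = -1.201; check Q = 0.004679
Then change container volume by factor 1.25 (V_new/V_old).
Step 2:
                   D          A
  init         1.952    0.02229
  Δ         0.008601    -0.0043
  eq           1.961    0.01799
  solve Keq expr → x = -0.0043; check Q = 0.004679

Direction: reverse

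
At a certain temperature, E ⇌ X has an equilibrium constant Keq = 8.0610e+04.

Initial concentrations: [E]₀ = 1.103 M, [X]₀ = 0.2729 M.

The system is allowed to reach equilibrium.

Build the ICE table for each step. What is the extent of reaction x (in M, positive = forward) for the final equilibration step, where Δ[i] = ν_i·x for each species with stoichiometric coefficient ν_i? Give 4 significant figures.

Q₀ = 0.2474 vs Keq = 8.0610e+04 ⇒ Q<K, forward
Step 1:
                  E         X
  Initial     1.103    0.2729
  Change     -1.103     1.103
  Equil   1.7068e-05     1.376
  solve Keq expr → x = 1.103; check Q = 8.0610e+04

x = 1.103 M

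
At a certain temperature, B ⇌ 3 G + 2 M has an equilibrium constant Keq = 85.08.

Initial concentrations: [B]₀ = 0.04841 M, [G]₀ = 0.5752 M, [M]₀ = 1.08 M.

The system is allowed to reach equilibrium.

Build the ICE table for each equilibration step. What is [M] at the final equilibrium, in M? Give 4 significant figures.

[M]_eq = 1.166 M

Q₀ = 4.585 vs Keq = 85.08 ⇒ Q<K, forward
Step 1:
                  B         G         M
  I         0.04841    0.5752      1.08
  C        -0.04284    0.1285   0.08569
  E        0.005566    0.7037     1.166
  solve Keq expr → x = 0.04284; check Q = 85.08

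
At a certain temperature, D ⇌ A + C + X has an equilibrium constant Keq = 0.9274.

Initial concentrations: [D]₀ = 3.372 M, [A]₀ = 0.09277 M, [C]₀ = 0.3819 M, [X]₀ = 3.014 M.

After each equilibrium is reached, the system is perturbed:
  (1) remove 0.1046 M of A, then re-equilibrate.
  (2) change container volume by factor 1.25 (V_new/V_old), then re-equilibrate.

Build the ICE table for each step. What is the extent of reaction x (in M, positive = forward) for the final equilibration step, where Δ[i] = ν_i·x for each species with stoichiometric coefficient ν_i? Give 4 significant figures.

Q₀ = 0.03167 vs Keq = 0.9274 ⇒ Q<K, forward
Step 1:
                   D          A          C          X
  Initial      3.372    0.09277     0.3819      3.014
  Change     -0.6145     0.6145     0.6145     0.6145
  Equil        2.757     0.7073     0.9964      3.629
  solve Keq expr → x = 0.6145; check Q = 0.9274
Then remove 0.1046 M of A.
Step 2:
                   D          A          C          X
  Initial      2.757     0.6027     0.9964      3.629
  Change    -0.04981    0.04981    0.04981    0.04981
  Equil        2.708     0.6525      1.046      3.678
  solve Keq expr → x = 0.04981; check Q = 0.9274
Then change container volume by factor 1.25 (V_new/V_old).
Step 3:
                   D          A          C          X
  Initial      2.166      0.522      0.837      2.943
  Change     -0.1225     0.1225     0.1225     0.1225
  Equil        2.044     0.6445     0.9595      3.065
  solve Keq expr → x = 0.1225; check Q = 0.9274

x = 0.1225 M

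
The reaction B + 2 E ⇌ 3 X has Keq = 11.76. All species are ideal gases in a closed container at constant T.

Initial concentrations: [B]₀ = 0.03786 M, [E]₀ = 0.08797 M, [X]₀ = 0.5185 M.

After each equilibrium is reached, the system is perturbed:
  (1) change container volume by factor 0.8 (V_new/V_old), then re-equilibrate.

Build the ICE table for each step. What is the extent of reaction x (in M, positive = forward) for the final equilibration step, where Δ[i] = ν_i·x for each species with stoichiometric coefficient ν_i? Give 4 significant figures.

x = 0 M

Q₀ = 475.8 vs Keq = 11.76 ⇒ Q>K, reverse
Step 1:
                    B           E           X
  init        0.03786     0.08797      0.5185
  Δ           0.05556      0.1111     -0.1667
  eq          0.09342      0.1991      0.3518
  solve Keq expr → x = -0.05556; check Q = 11.76
Then change container volume by factor 0.8 (V_new/V_old).
Step 2:
                    B           E           X
  init         0.1168      0.2489      0.4398
  Δ                 0           0           0
  eq           0.1168      0.2489      0.4398
  solve Keq expr → x = 0; check Q = 11.76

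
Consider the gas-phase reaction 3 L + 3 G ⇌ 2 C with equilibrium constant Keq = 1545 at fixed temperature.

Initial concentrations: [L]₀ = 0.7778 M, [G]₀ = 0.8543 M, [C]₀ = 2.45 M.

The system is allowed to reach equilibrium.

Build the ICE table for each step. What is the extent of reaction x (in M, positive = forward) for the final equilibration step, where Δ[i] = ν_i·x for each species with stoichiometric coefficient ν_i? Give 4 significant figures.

Q₀ = 20.46 vs Keq = 1545 ⇒ Q<K, forward
Step 1:
                    L           G           C
  I            0.7778      0.8543        2.45
  C           -0.4038     -0.4038      0.2692
  E             0.374      0.4505       2.719
  solve Keq expr → x = 0.1346; check Q = 1545

x = 0.1346 M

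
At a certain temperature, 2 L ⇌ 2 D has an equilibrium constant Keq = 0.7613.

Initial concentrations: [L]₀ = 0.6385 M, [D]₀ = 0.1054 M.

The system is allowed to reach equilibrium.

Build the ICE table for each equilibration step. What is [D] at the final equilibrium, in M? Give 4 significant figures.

[D]_eq = 0.3466 M

Q₀ = 0.02725 vs Keq = 0.7613 ⇒ Q<K, forward
Step 1:
                  L         D
  Initial    0.6385    0.1054
  Change    -0.2412    0.2412
  Equil      0.3973    0.3466
  solve Keq expr → x = 0.1206; check Q = 0.7613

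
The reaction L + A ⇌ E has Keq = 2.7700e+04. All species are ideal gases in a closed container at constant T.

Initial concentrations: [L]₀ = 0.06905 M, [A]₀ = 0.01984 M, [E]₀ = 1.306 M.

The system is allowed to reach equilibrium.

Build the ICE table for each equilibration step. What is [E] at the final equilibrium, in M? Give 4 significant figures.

Q₀ = 953.3 vs Keq = 2.7700e+04 ⇒ Q<K, forward
Step 1:
                   L          A          E
  I          0.06905    0.01984      1.306
  C         -0.01889   -0.01889    0.01889
  E          0.05016 9.5348e-04      1.325
  solve Keq expr → x = 0.01889; check Q = 2.7700e+04

[E]_eq = 1.325 M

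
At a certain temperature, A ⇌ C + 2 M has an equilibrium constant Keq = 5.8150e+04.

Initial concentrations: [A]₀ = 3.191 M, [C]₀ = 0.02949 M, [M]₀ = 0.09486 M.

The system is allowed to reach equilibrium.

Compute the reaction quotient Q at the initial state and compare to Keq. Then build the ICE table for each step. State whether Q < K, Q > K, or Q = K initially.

Q₀ = 8.3160e-05; Q < K (proceeds forward)

Q₀ = 8.3160e-05 vs Keq = 5.8150e+04 ⇒ Q<K, forward
Step 1:
                   A          C          M
  init         3.191    0.02949    0.09486
  Δ           -3.189      3.189      6.377
  eq        0.002318      3.218      6.472
  solve Keq expr → x = 3.189; check Q = 5.8150e+04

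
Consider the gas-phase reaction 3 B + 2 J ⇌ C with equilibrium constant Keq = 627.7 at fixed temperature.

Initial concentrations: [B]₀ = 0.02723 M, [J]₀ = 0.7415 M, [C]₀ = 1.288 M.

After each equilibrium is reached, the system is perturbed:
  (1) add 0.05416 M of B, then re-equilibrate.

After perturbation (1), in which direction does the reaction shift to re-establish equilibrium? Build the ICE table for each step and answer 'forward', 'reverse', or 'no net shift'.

Q₀ = 1.1602e+05 vs Keq = 627.7 ⇒ Q>K, reverse
Step 1:
                  B         J         C
  I         0.02723    0.7415     1.288
  C          0.1164   0.07763  -0.03882
  E          0.1437    0.8191     1.249
  solve Keq expr → x = -0.03882; check Q = 627.7
Then add 0.05416 M of B.
Step 2:
                  B         J         C
  I          0.1978    0.8191     1.249
  C        -0.04952  -0.03301   0.01651
  E          0.1483    0.7861     1.266
  solve Keq expr → x = 0.01651; check Q = 627.7

Direction: forward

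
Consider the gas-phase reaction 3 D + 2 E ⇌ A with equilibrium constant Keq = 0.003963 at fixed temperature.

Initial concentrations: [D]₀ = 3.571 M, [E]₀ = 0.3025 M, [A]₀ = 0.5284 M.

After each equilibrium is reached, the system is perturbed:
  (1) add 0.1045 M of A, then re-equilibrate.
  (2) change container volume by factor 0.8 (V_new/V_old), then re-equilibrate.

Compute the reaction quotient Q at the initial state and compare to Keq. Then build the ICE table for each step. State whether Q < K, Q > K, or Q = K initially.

Q₀ = 0.1268; Q > K (proceeds reverse)

Q₀ = 0.1268 vs Keq = 0.003963 ⇒ Q>K, reverse
Step 1:
                   D          E          A
  init         3.571     0.3025     0.5284
  Δ           0.8348     0.5566    -0.2783
  eq           4.406     0.8591     0.2501
  solve Keq expr → x = -0.2783; check Q = 0.003963
Then add 0.1045 M of A.
Step 2:
                   D          E          A
  init         4.406     0.8591     0.3546
  Δ           0.1107    0.07379   -0.03689
  eq           4.517     0.9328     0.3177
  solve Keq expr → x = -0.03689; check Q = 0.003963
Then change container volume by factor 0.8 (V_new/V_old).
Step 3:
                   D          E          A
  init         5.646      1.166     0.3972
  Δ          -0.3487    -0.2324     0.1162
  eq           5.297     0.9336     0.5134
  solve Keq expr → x = 0.1162; check Q = 0.003963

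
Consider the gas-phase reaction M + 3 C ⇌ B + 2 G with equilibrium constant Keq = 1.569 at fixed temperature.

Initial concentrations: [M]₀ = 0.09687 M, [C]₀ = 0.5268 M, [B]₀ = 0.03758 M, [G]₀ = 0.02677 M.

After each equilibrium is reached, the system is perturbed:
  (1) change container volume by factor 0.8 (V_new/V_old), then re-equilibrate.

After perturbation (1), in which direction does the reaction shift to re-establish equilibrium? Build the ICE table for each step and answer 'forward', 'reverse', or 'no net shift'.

Direction: forward

Q₀ = 0.001902 vs Keq = 1.569 ⇒ Q<K, forward
Step 1:
                  M         C         B         G
  I         0.09687    0.5268   0.03758   0.02677
  C        -0.06152   -0.1845   0.06152     0.123
  E         0.03535    0.3423    0.0991    0.1498
  solve Keq expr → x = 0.06152; check Q = 1.569
Then change container volume by factor 0.8 (V_new/V_old).
Step 2:
                  M         C         B         G
  I         0.04419    0.4278    0.1239    0.1873
  C       -0.003028 -0.009083  0.003028  0.006055
  E         0.04116    0.4187    0.1269    0.1933
  solve Keq expr → x = 0.003028; check Q = 1.569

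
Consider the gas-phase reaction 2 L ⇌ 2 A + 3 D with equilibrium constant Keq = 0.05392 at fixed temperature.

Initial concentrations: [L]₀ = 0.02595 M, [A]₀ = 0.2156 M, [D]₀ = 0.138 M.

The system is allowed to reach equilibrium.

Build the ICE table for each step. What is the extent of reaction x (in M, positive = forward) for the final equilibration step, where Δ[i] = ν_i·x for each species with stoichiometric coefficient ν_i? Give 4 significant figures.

Q₀ = 0.1814 vs Keq = 0.05392 ⇒ Q>K, reverse
Step 1:
                   L          A          D
  init       0.02595     0.2156      0.138
  Δ           0.0112    -0.0112   -0.01679
  eq         0.03715     0.2044     0.1212
  solve Keq expr → x = -0.005598; check Q = 0.05392

x = -0.005598 M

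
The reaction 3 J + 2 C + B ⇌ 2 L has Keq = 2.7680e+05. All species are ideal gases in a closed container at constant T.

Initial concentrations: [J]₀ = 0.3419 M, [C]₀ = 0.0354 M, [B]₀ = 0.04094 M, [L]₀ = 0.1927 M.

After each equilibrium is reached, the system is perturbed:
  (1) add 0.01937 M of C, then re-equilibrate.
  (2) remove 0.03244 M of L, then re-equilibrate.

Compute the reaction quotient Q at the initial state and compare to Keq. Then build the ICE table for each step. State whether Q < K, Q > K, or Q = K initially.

Q₀ = 1.8110e+04; Q < K (proceeds forward)

Q₀ = 1.8110e+04 vs Keq = 2.7680e+05 ⇒ Q<K, forward
Step 1:
                    J           C           B           L
  init         0.3419      0.0354     0.04094      0.1927
  Δ           -0.0326    -0.02174    -0.01087     0.02174
  eq           0.3093     0.01366     0.03007      0.2144
  solve Keq expr → x = 0.01087; check Q = 2.7680e+05
Then add 0.01937 M of C.
Step 2:
                    J           C           B           L
  init         0.3093     0.03303     0.03007      0.2144
  Δ           -0.0216     -0.0144   -0.007199      0.0144
  eq           0.2877     0.01864     0.02287      0.2288
  solve Keq expr → x = 0.007199; check Q = 2.7680e+05
Then remove 0.03244 M of L.
Step 3:
                    J           C           B           L
  init         0.2877     0.01864     0.02287      0.1964
  Δ         -0.002842   -0.001895 -9.4746e-04    0.001895
  eq           0.2849     0.01674     0.02193      0.1983
  solve Keq expr → x = 9.4746e-04; check Q = 2.7680e+05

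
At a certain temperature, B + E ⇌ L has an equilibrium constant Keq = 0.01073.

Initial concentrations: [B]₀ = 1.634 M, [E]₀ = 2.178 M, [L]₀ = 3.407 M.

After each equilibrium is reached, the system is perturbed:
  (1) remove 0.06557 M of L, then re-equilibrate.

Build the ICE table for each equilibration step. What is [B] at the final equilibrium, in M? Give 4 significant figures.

[B]_eq = 4.71 M

Q₀ = 0.9573 vs Keq = 0.01073 ⇒ Q>K, reverse
Step 1:
                   B          E          L
  I            1.634      2.178      3.407
  C            3.135      3.135     -3.135
  E            4.769      5.313     0.2719
  solve Keq expr → x = -3.135; check Q = 0.01073
Then remove 0.06557 M of L.
Step 2:
                   B          E          L
  I            4.769      5.313     0.2063
  C          -0.0592    -0.0592     0.0592
  E             4.71      5.254     0.2655
  solve Keq expr → x = 0.0592; check Q = 0.01073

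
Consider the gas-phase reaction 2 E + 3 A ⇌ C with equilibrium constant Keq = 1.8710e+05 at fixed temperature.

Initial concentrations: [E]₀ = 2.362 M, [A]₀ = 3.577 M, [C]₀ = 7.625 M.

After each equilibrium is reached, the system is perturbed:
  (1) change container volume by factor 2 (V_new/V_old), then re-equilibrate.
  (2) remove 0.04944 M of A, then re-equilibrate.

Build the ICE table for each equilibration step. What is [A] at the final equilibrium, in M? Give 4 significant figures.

[A]_eq = 0.1271 M

Q₀ = 0.02986 vs Keq = 1.8710e+05 ⇒ Q<K, forward
Step 1:
                  E         A         C
  init        2.362     3.577     7.625
  Δ          -2.268    -3.402     1.134
  eq        0.09376    0.1746     8.759
  solve Keq expr → x = 1.134; check Q = 1.8710e+05
Then change container volume by factor 2 (V_new/V_old).
Step 2:
                  E         A         C
  init      0.04688   0.08732      4.38
  Δ         0.03935   0.05902  -0.01967
  eq        0.08623    0.1463      4.36
  solve Keq expr → x = -0.01967; check Q = 1.8710e+05
Then remove 0.04944 M of A.
Step 3:
                  E         A         C
  init      0.08623    0.0969      4.36
  Δ         0.02015   0.03022  -0.01007
  eq         0.1064    0.1271      4.35
  solve Keq expr → x = -0.01007; check Q = 1.8710e+05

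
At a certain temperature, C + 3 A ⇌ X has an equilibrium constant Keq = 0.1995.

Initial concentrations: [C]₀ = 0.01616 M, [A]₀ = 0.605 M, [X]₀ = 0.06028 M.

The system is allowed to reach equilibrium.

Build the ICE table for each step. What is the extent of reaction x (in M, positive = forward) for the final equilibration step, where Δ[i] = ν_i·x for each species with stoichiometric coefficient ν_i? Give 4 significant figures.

x = -0.05397 M

Q₀ = 16.84 vs Keq = 0.1995 ⇒ Q>K, reverse
Step 1:
                  C         A         X
  Initial   0.01616     0.605   0.06028
  Change    0.05397    0.1619  -0.05397
  Equil     0.07013    0.7669  0.006311
  solve Keq expr → x = -0.05397; check Q = 0.1995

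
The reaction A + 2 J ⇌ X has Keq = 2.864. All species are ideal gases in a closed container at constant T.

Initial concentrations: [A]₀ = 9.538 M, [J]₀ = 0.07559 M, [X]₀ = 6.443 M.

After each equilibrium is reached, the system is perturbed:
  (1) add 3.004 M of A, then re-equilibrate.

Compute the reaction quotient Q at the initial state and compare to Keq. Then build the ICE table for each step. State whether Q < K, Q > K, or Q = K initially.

Q₀ = 118.2; Q > K (proceeds reverse)

Q₀ = 118.2 vs Keq = 2.864 ⇒ Q>K, reverse
Step 1:
                    A           J           X
  Initial       9.538     0.07559       6.443
  Change       0.1988      0.3976     -0.1988
  Equil         9.737      0.4732       6.244
  solve Keq expr → x = -0.1988; check Q = 2.864
Then add 3.004 M of A.
Step 2:
                    A           J           X
  Initial       12.74      0.4732       6.244
  Change     -0.02905    -0.05809     0.02905
  Equil         12.71      0.4151       6.273
  solve Keq expr → x = 0.02905; check Q = 2.864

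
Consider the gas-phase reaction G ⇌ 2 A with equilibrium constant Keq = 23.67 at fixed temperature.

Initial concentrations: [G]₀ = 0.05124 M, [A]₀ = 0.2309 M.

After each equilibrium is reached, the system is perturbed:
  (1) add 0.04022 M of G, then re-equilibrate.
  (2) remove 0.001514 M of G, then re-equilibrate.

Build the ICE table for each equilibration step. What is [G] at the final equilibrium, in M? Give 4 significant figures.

[G]_eq = 0.006674 M

Q₀ = 1.04 vs Keq = 23.67 ⇒ Q<K, forward
Step 1:
                   G          A
  init       0.05124     0.2309
  Δ         -0.04679    0.09358
  eq        0.004448     0.3245
  solve Keq expr → x = 0.04679; check Q = 23.67
Then add 0.04022 M of G.
Step 2:
                   G          A
  init       0.04467     0.3245
  Δ          -0.0379     0.0758
  eq        0.006769     0.4003
  solve Keq expr → x = 0.0379; check Q = 23.67
Then remove 0.001514 M of G.
Step 3:
                   G          A
  init      0.005255     0.4003
  Δ         0.001418  -0.002837
  eq        0.006674     0.3974
  solve Keq expr → x = -0.001418; check Q = 23.67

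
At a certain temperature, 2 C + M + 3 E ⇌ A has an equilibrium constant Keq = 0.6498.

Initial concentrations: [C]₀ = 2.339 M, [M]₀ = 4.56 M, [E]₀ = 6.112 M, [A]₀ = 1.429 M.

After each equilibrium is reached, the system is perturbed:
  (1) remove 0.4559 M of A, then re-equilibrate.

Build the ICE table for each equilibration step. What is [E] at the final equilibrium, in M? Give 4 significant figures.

Q₀ = 2.5087e-04 vs Keq = 0.6498 ⇒ Q<K, forward
Step 1:
                   C          M          E          A
  I            2.339       4.56      6.112      1.429
  C           -2.129     -1.064     -3.193      1.064
  E           0.2101      3.496      2.919      2.493
  solve Keq expr → x = 1.064; check Q = 0.6498
Then remove 0.4559 M of A.
Step 2:
                   C          M          E          A
  I           0.2101      3.496      2.919      2.038
  C         -0.01702  -0.008511   -0.02553   0.008511
  E           0.1931      3.487      2.893      2.046
  solve Keq expr → x = 0.008511; check Q = 0.6498

[E]_eq = 2.893 M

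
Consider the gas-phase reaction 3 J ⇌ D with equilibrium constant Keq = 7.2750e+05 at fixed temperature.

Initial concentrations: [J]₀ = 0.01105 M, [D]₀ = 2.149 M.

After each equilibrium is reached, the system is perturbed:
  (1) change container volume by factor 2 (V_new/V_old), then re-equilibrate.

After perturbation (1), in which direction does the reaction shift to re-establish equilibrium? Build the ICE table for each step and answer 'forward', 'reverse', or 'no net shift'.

Direction: reverse

Q₀ = 1.5928e+06 vs Keq = 7.2750e+05 ⇒ Q>K, reverse
Step 1:
                   J          D
  Initial    0.01105      2.149
  Change    0.003296  -0.001099
  Equil      0.01435      2.148
  solve Keq expr → x = -0.001099; check Q = 7.2750e+05
Then change container volume by factor 2 (V_new/V_old).
Step 2:
                   J          D
  Initial   0.007173      1.074
  Change    0.004208  -0.001403
  Equil      0.01138      1.073
  solve Keq expr → x = -0.001403; check Q = 7.2750e+05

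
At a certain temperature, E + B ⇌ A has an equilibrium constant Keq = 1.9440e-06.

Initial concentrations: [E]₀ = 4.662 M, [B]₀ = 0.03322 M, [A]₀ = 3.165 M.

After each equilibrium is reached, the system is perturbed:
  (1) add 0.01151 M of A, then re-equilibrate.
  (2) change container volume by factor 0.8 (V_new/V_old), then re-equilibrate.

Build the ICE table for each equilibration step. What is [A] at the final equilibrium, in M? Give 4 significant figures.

Q₀ = 20.44 vs Keq = 1.9440e-06 ⇒ Q>K, reverse
Step 1:
                    E           B           A
  I             4.662     0.03322       3.165
  C             3.165       3.165      -3.165
  E             7.827       3.198  4.8662e-05
  solve Keq expr → x = -3.165; check Q = 1.9440e-06
Then add 0.01151 M of A.
Step 2:
                    E           B           A
  I             7.827       3.198     0.01156
  C           0.01151     0.01151    -0.01151
  E             7.838        3.21  4.8909e-05
  solve Keq expr → x = -0.01151; check Q = 1.9440e-06
Then change container volume by factor 0.8 (V_new/V_old).
Step 3:
                    E           B           A
  I             9.798       4.012  6.1136e-05
  C       -1.5284e-05 -1.5284e-05  1.5284e-05
  E             9.798       4.012  7.6420e-05
  solve Keq expr → x = 1.5284e-05; check Q = 1.9440e-06

[A]_eq = 7.6420e-05 M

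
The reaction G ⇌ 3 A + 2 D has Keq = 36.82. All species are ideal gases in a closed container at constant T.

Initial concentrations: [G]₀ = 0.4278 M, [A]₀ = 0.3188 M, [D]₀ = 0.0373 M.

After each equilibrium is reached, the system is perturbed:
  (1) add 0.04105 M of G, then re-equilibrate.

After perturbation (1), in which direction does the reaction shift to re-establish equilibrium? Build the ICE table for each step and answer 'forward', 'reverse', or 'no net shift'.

Q₀ = 1.0537e-04 vs Keq = 36.82 ⇒ Q<K, forward
Step 1:
                    G           A           D
  init         0.4278      0.3188      0.0373
  Δ           -0.3764       1.129      0.7527
  eq          0.05145       1.448        0.79
  solve Keq expr → x = 0.3764; check Q = 36.82
Then add 0.04105 M of G.
Step 2:
                    G           A           D
  init         0.0925       1.448        0.79
  Δ          -0.02489     0.07468     0.04979
  eq           0.0676       1.523      0.8398
  solve Keq expr → x = 0.02489; check Q = 36.82

Direction: forward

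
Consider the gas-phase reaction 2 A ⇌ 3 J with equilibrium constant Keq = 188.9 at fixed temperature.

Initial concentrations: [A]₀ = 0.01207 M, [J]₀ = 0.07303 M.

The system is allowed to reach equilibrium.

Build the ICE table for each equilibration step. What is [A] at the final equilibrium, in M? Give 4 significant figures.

[A]_eq = 0.001908 M

Q₀ = 2.674 vs Keq = 188.9 ⇒ Q<K, forward
Step 1:
                   A          J
  Initial    0.01207    0.07303
  Change    -0.01016    0.01524
  Equil     0.001908    0.08827
  solve Keq expr → x = 0.005081; check Q = 188.9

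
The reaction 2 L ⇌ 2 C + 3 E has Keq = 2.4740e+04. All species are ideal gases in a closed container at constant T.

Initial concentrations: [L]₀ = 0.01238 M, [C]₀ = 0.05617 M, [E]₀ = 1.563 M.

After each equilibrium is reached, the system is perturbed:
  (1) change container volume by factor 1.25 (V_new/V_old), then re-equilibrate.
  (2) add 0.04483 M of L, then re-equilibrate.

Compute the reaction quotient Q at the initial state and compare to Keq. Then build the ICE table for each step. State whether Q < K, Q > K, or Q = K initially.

Q₀ = 78.6; Q < K (proceeds forward)

Q₀ = 78.6 vs Keq = 2.4740e+04 ⇒ Q<K, forward
Step 1:
                   L          C          E
  init       0.01238    0.05617      1.563
  Δ         -0.01153    0.01153    0.01729
  eq      8.5499e-04     0.0677       1.58
  solve Keq expr → x = 0.005763; check Q = 2.4740e+04
Then change container volume by factor 1.25 (V_new/V_old).
Step 2:
                   L          C          E
  init    6.8399e-04    0.05416      1.264
  Δ       -1.9266e-04 1.9266e-04 2.8899e-04
  eq      4.9133e-04    0.05435      1.265
  solve Keq expr → x = 9.6329e-05; check Q = 2.4740e+04
Then add 0.04483 M of L.
Step 3:
                   L          C          E
  init       0.04532    0.05435      1.265
  Δ         -0.04436    0.04436    0.06654
  eq      9.6369e-04    0.09871      1.331
  solve Keq expr → x = 0.02218; check Q = 2.4740e+04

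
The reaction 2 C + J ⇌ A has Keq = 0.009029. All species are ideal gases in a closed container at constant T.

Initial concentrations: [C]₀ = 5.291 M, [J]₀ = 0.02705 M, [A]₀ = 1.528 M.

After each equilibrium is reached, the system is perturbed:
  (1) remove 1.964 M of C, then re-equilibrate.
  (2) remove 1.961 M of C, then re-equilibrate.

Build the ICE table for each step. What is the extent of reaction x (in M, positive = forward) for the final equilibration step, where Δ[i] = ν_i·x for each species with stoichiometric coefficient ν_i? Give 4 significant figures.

Q₀ = 2.018 vs Keq = 0.009029 ⇒ Q>K, reverse
Step 1:
                    C           J           A
  Initial       5.291     0.02705       1.528
  Change         2.04        1.02       -1.02
  Equil         7.331       1.047       0.508
  solve Keq expr → x = -1.02; check Q = 0.009029
Then remove 1.964 M of C.
Step 2:
                    C           J           A
  Initial       5.367       1.047       0.508
  Change       0.3143      0.1571     -0.1571
  Equil         5.681       1.204      0.3509
  solve Keq expr → x = -0.1571; check Q = 0.009029
Then remove 1.961 M of C.
Step 3:
                    C           J           A
  Initial        3.72       1.204      0.3509
  Change       0.3049      0.1525     -0.1525
  Equil         4.025       1.357      0.1984
  solve Keq expr → x = -0.1525; check Q = 0.009029

x = -0.1525 M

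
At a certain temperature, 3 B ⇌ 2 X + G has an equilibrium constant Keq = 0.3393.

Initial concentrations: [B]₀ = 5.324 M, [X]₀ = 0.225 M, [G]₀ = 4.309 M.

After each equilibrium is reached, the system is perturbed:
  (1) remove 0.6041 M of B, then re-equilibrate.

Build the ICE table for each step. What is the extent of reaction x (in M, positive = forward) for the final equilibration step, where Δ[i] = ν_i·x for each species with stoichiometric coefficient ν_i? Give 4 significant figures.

Q₀ = 0.001446 vs Keq = 0.3393 ⇒ Q<K, forward
Step 1:
                    B           X           G
  init          5.324       0.225       4.309
  Δ            -2.017       1.345      0.6723
  eq            3.307        1.57       4.981
  solve Keq expr → x = 0.6723; check Q = 0.3393
Then remove 0.6041 M of B.
Step 2:
                    B           X           G
  init          2.703        1.57       4.981
  Δ            0.2983     -0.1989    -0.09943
  eq            3.001       1.371       4.882
  solve Keq expr → x = -0.09943; check Q = 0.3393

x = -0.09943 M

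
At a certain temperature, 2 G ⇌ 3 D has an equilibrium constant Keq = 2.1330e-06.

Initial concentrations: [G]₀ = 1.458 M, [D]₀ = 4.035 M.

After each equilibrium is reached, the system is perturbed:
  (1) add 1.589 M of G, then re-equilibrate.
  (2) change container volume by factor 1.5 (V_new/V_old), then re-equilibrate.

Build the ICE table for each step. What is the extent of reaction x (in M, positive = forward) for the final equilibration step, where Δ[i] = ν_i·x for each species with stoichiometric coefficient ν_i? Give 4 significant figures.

Q₀ = 30.9 vs Keq = 2.1330e-06 ⇒ Q>K, reverse
Step 1:
                   G          D
  I            1.458      4.035
  C            2.668     -4.002
  E            4.126    0.03311
  solve Keq expr → x = -1.334; check Q = 2.1330e-06
Then add 1.589 M of G.
Step 2:
                   G          D
  I            5.715    0.03311
  C        -0.005338   0.008007
  E             5.71    0.04112
  solve Keq expr → x = 0.002669; check Q = 2.1330e-06
Then change container volume by factor 1.5 (V_new/V_old).
Step 3:
                   G          D
  I            3.806    0.02741
  C        -0.002635   0.003953
  E            3.804    0.03137
  solve Keq expr → x = 0.001318; check Q = 2.1330e-06

x = 0.001318 M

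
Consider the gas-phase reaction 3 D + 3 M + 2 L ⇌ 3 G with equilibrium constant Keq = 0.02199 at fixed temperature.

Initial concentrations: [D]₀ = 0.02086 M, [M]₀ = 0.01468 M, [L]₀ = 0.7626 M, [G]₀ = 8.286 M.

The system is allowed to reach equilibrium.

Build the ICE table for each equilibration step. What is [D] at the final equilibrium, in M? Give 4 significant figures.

[D]_eq = 3.071 M

Q₀ = 3.4066e+13 vs Keq = 0.02199 ⇒ Q>K, reverse
Step 1:
                    D           M           L           G
  I           0.02086     0.01468      0.7626       8.286
  C             3.051       3.051       2.034      -3.051
  E             3.071       3.065       2.796       5.235
  solve Keq expr → x = -1.017; check Q = 0.02199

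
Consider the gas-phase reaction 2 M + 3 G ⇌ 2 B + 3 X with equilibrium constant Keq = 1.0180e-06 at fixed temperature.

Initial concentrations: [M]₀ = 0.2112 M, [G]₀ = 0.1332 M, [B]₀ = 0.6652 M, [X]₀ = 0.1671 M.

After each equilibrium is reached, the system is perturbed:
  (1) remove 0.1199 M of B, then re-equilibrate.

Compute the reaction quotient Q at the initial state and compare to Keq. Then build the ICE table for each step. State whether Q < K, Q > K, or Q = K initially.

Q₀ = 19.59; Q > K (proceeds reverse)

Q₀ = 19.59 vs Keq = 1.0180e-06 ⇒ Q>K, reverse
Step 1:
                    M           G           B           X
  init         0.2112      0.1332      0.6652      0.1671
  Δ              0.11       0.165       -0.11      -0.165
  eq           0.3212      0.2982      0.5552    0.002083
  solve Keq expr → x = -0.05501; check Q = 1.0180e-06
Then remove 0.1199 M of B.
Step 2:
                    M           G           B           X
  init         0.3212      0.2982      0.4353    0.002083
  Δ       -2.4113e-04 -3.6170e-04  2.4113e-04  3.6170e-04
  eq            0.321      0.2979      0.4355    0.002445
  solve Keq expr → x = 1.2057e-04; check Q = 1.0180e-06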